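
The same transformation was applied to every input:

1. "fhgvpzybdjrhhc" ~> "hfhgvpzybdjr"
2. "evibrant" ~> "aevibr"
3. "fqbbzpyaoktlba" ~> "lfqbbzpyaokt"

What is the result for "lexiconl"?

The pattern: delete the last 2 characters, then move the last character to the front.
Applying both steps to "lexiconl": "lexico", then "olexic".

olexic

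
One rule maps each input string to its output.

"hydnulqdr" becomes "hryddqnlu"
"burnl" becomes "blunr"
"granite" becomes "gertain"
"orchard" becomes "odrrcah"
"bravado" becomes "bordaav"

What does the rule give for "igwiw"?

iwgiw

Each output is the input with this applied: take characters alternately from the front and the back (1st, last, 2nd, 2nd-last, ...).
So "igwiw" becomes "iwgiw".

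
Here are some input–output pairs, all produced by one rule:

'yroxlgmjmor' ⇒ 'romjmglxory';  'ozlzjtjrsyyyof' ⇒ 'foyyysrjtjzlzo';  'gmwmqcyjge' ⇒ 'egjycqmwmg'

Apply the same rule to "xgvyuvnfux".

xufnvuyvgx

What's happening: reverse the string.
For "xgvyuvnfux" the result is "xufnvuyvgx".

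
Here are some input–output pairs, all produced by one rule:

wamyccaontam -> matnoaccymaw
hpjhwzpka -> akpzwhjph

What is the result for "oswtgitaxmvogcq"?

What's happening: reverse the string.
So "oswtgitaxmvogcq" becomes "qcgovmxatigtwso".

qcgovmxatigtwso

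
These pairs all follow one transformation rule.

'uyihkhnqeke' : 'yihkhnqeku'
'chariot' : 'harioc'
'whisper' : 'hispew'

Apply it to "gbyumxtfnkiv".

The rule is to delete the last character, then move the first character to the end.
"gbyumxtfnkiv" → "gbyumxtfnki" → "byumxtfnkig".

byumxtfnkig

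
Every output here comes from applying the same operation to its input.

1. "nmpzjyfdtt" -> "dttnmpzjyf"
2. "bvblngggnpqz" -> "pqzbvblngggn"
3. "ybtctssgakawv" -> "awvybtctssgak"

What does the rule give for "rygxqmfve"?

Each output is the input with this applied: move the last 3 characters to the front (rotate right by 3).
Doing the same to "rygxqmfve": "fverygxqm".

fverygxqm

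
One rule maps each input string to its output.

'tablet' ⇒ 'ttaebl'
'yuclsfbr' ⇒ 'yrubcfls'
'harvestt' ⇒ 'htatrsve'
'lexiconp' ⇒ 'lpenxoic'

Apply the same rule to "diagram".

dmiaarg

The rule is to take characters alternately from the front and the back (1st, last, 2nd, 2nd-last, ...).
Applying that to "diagram" gives "dmiaarg".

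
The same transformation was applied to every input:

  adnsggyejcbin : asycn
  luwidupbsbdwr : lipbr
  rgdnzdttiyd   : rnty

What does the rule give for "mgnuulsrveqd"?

The rule is to keep one character in every 3, starting at position 1 (positions 1st, 4th, 7th, ...).
So "mgnuulsrveqd" becomes "muse".

muse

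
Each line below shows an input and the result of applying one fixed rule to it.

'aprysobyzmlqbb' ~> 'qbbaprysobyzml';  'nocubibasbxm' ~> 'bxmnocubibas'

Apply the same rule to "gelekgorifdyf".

dyfgelekgorif

Looking at the pairs, the operation is to move the last 3 characters to the front (rotate right by 3).
Doing the same to "gelekgorifdyf": "dyfgelekgorif".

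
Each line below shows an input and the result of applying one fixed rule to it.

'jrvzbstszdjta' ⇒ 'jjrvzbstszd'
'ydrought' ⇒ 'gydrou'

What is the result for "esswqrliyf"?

iesswqrl

Each output is the input with this applied: delete the last 2 characters, then move the last character to the front.
For "esswqrliyf", step one produces "esswqrli"; step two turns that into "iesswqrl".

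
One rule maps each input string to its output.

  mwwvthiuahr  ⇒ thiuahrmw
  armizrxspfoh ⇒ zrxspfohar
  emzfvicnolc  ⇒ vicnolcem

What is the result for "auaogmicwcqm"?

gmicwcqmau

What's happening: move the first 2 characters to the end (rotate left by 2), then delete the first 2 characters.
"auaogmicwcqm" → "aogmicwcqmau" → "gmicwcqmau".
(Check on "mwwvthiuahr": → "wvthiuahrmw" → "thiuahrmw" ✓)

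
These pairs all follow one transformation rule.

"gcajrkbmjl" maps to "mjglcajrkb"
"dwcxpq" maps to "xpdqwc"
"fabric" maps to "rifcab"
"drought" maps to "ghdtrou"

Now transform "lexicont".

onltexic

In each case the input is transformed by: swap the first and last characters, then move the last 3 characters to the front (rotate right by 3).
Starting from "lexicont": after the first operation, "texiconl"; after the second, "onltexic".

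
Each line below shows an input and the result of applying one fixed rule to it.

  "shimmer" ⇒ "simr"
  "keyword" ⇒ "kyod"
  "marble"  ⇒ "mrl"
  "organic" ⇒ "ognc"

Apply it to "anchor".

aco

Looking at the pairs, the operation is to keep every other character starting from the first (positions 1st, 3rd, 5th, ...).
Doing the same to "anchor": "aco".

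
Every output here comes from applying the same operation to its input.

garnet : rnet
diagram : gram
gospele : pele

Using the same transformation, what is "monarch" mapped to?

arch

The rule is to keep only the last 4 characters.
"monarch" → "arch".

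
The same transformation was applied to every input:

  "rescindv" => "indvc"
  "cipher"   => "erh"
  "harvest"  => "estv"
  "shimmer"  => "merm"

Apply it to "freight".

Rule — delete the first 3 characters, then move the first character to the end.
"freight" → "ghti".
(Check on "shimmer": → "mmer" → "merm" ✓)

ghti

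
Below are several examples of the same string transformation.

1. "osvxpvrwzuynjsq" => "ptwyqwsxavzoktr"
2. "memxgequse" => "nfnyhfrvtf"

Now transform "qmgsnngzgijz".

rnhtoohahjka

Rule — shift every letter 1 place forward in the alphabet (wrapping around).
"qmgsnngzgijz" → "rnhtoohahjka".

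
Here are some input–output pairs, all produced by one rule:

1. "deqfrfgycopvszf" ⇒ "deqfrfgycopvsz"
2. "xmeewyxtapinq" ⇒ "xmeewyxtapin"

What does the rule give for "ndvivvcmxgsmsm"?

Each output is the input with this applied: delete the last character.
Applying that to "ndvivvcmxgsmsm" gives "ndvivvcmxgsms".

ndvivvcmxgsms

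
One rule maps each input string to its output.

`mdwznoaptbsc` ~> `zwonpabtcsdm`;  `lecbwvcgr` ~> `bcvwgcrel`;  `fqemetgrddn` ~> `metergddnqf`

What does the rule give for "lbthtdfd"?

htdtdfbl

The pattern: swap each adjacent pair of characters (1↔2, 3↔4, ...), then move the first 2 characters to the end (rotate left by 2).
On "lbthtdfd": the first step gives "blhtdtdf", and the second then gives "htdtdfbl".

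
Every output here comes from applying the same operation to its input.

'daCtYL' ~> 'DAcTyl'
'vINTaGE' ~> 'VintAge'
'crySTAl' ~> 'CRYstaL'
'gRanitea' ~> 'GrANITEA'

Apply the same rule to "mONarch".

Looking at the pairs, the operation is to flip the case of every letter.
Doing the same to "mONarch": "MonARCH".

MonARCH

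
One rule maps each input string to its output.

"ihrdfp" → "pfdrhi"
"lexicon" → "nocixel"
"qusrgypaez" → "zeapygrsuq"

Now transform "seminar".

Rule — reverse the string.
Doing the same to "seminar": "ranimes".

ranimes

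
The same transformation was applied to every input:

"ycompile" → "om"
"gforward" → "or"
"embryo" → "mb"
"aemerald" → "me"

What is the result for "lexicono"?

xi

Each output is the input with this applied: swap the front and back halves of the string, then keep only the last 2 characters.
"lexicono" → "conolexi" → "xi".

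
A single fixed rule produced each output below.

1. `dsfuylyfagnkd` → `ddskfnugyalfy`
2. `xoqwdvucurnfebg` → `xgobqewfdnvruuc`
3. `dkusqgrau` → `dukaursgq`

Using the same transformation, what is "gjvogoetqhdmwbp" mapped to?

gpjbvwomgdoheqt

The transformation: take characters alternately from the front and the back (1st, last, 2nd, 2nd-last, ...).
For "gjvogoetqhdmwbp" the result is "gpjbvwomgdoheqt".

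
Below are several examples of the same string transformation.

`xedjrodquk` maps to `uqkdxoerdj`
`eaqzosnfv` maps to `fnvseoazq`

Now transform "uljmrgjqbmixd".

The transformation: move the last 2 characters to the front (rotate right by 2), then take characters alternately from the front and the back (1st, last, 2nd, 2nd-last, ...).
Starting from "uljmrgjqbmixd": after the first operation, "xduljmrgjqbmi"; after the second, "xidmublqjjmgr".
(Check on "eaqzosnfv": → "fveaqzosn" → "fnvseoazq" ✓)

xidmublqjjmgr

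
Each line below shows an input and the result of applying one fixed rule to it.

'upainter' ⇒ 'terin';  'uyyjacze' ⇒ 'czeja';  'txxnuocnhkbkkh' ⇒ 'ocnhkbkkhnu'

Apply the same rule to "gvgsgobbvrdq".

obbvrdqsg

Each output is the input with this applied: delete the first 3 characters, then move the first 2 characters to the end (rotate left by 2).
Applying both steps to "gvgsgobbvrdq": "sgobbvrdq", then "obbvrdqsg".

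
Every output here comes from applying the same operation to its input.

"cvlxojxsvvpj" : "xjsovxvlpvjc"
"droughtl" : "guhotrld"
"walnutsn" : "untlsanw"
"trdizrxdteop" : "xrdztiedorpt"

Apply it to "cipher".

Rule — swap the front and back halves of the string, then take characters alternately from the front and the back (1st, last, 2nd, 2nd-last, ...).
On "cipher": the first step gives "hercip", and the second then gives "hpeirc".
(Check on "trdizrxdteop": → "xdteoptrdizr" → "xrdztiedorpt" ✓)

hpeirc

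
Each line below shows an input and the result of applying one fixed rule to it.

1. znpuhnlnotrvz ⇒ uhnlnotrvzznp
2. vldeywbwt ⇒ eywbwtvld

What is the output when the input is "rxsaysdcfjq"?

aysdcfjqrxs

Rule — move the first 3 characters to the end (rotate left by 3).
So "rxsaysdcfjq" becomes "aysdcfjqrxs".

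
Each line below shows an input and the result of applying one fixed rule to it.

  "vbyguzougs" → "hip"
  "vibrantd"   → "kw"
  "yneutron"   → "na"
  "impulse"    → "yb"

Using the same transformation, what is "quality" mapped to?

jc

Looking at the pairs, the operation is to keep one character in every 3, starting at position 3 (positions 3rd, 6th, 9th, ...), then shift every letter 9 places forward in the alphabet (wrapping around).
Starting from "quality": after the first operation, "at"; after the second, "jc".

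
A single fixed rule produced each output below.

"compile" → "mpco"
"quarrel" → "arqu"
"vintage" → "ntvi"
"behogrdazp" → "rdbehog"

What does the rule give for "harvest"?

The pattern: delete the last 3 characters, then move the last 2 characters to the front (rotate right by 2).
On "harvest" that produces "rvha".

rvha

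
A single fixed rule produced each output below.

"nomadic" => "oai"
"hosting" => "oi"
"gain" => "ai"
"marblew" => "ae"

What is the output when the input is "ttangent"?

Rule — keep only the vowels.
On "ttangent" that produces "ae".

ae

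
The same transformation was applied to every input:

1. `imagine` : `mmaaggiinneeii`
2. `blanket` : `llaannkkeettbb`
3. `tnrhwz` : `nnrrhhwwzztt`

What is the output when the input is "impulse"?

mmppuullsseeii

The rule is to move the first character to the end, then double every character.
On "impulse": the first step gives "mpulsei", and the second then gives "mmppuullsseeii".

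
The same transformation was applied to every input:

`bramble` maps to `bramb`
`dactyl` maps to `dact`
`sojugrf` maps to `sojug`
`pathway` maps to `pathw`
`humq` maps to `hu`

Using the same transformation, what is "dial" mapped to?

di

Each output is the input with this applied: delete the last 2 characters.
For "dial" the result is "di".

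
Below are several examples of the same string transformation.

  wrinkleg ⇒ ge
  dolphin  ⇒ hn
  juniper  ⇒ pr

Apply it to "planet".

te

Rule — swap each adjacent pair of characters (1↔2, 3↔4, ...), then keep only the last 2 characters.
For "planet", step one produces "lpnate"; step two turns that into "te".
(Check on "wrinkleg": → "rwnilkge" → "ge" ✓)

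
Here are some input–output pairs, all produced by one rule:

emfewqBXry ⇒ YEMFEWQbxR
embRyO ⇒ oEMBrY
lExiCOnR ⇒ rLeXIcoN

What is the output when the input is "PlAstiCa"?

Each output is the input with this applied: flip the case of every letter, then move the last character to the front.
Doing the same to "PlAstiCa": "ApLaSTIc".

ApLaSTIc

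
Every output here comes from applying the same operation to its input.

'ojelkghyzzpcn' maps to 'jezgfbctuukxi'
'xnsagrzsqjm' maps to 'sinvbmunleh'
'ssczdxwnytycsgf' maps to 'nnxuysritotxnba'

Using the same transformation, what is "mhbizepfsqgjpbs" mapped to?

hcwduzkanlbekwn

The rule is to shift every letter 5 places backward in the alphabet (wrapping around).
For "mhbizepfsqgjpbs" the result is "hcwduzkanlbekwn".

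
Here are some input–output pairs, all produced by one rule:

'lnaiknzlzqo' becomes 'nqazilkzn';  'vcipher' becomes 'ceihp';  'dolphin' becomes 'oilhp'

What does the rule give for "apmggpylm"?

plmygpg

In each case the input is transformed by: take characters alternately from the front and the back (1st, last, 2nd, 2nd-last, ...), then delete the first 2 characters.
On "apmggpylm" that produces "plmygpg".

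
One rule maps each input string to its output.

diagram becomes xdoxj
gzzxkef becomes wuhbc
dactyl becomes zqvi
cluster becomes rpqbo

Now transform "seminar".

Each output is the input with this applied: shift every letter 3 places backward in the alphabet (wrapping around), then delete the first 2 characters.
Applying both steps to "seminar": "pbjfkxo", then "jfkxo".

jfkxo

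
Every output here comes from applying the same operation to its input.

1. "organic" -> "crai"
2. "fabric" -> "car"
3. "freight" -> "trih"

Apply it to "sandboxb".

bado

The rule is to move the last character to the front, then keep every other character starting from the first (positions 1st, 3rd, 5th, ...).
Applying that to "sandboxb" gives "bado".
(Check on "fabric": → "cfabri" → "car" ✓)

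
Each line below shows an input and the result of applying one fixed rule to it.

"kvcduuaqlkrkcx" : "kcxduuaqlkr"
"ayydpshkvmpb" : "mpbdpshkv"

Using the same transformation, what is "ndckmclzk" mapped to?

lzkkmc

The transformation: delete the first 3 characters, then move the last 3 characters to the front (rotate right by 3).
Working it through for "ndckmclzk": intermediate "kmclzk", final "lzkkmc".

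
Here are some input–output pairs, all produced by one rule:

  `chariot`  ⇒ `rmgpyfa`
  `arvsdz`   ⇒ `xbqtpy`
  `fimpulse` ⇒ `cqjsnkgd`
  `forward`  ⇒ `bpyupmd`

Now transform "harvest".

Rule — reverse the string, then shift every letter 2 places backward in the alphabet (wrapping around).
Working it through for "harvest": intermediate "tsevrah", final "rqctpyf".
(Check on "fimpulse": → "eslupmif" → "cqjsnkgd" ✓)

rqctpyf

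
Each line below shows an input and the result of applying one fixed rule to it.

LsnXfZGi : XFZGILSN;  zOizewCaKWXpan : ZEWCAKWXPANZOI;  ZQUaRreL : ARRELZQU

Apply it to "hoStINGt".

The pattern: move the first 3 characters to the end (rotate left by 3), then convert every letter to uppercase.
For "hoStINGt", step one produces "tINGthoS"; step two turns that into "TINGTHOS".

TINGTHOS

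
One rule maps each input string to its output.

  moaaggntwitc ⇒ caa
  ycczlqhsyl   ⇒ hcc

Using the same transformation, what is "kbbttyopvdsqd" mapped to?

Looking at the pairs, the operation is to sort the characters into reverse alphabetical order, then keep only the last 3 characters.
Starting from "kbbttyopvdsqd": after the first operation, "yvttsqpokddbb"; after the second, "dbb".
(Check on "moaaggntwitc": → "wttonmiggcaa" → "caa" ✓)

dbb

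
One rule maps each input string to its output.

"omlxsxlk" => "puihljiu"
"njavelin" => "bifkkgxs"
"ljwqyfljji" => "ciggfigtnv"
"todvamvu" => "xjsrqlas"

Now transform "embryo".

ovlbjy

The rule is to swap the front and back halves of the string, then shift every letter 3 places backward in the alphabet (wrapping around).
"embryo" → "ovlbjy".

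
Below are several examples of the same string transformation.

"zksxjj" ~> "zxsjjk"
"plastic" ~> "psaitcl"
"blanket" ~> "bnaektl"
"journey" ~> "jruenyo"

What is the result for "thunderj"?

The transformation: swap each adjacent pair of characters (1↔2, 3↔4, ...), then move the first character to the end.
So "thunderj" becomes "tnuedjrh".

tnuedjrh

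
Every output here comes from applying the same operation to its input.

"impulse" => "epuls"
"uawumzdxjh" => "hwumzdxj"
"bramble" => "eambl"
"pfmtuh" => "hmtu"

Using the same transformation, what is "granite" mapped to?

eanit

Each output is the input with this applied: delete the first 2 characters, then move the last character to the front.
"granite" → "anite" → "eanit".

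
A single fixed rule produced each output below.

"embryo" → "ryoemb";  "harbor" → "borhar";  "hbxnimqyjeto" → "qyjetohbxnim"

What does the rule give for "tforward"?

wardtfor

Looking at the pairs, the operation is to swap the front and back halves of the string.
"tforward" → "wardtfor".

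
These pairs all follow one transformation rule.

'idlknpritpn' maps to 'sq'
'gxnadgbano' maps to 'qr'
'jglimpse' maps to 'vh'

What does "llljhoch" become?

The rule is to shift every letter 3 places forward in the alphabet (wrapping around), then keep only the last 2 characters.
"llljhoch" → "ooomkrfk" → "fk".
(Check on "gxnadgbano": → "jaqdgjedqr" → "qr" ✓)

fk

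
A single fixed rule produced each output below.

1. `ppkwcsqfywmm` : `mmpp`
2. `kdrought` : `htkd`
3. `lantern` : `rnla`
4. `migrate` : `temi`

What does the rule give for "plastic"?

icpl

Rule — move the last 2 characters to the front (rotate right by 2), then keep only the first 4 characters.
Working it through for "plastic": intermediate "icplast", final "icpl".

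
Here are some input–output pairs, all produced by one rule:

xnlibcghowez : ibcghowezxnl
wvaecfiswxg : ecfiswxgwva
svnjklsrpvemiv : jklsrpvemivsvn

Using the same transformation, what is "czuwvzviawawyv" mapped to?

wvzviawawyvczu

The pattern: move the first 3 characters to the end (rotate left by 3).
Applying that to "czuwvzviawawyv" gives "wvzviawawyvczu".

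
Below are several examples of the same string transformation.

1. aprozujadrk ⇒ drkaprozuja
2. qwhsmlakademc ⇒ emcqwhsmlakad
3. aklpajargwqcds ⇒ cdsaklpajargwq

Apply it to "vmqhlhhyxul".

xulvmqhlhhy

The transformation: move the last 3 characters to the front (rotate right by 3).
Applying that to "vmqhlhhyxul" gives "xulvmqhlhhy".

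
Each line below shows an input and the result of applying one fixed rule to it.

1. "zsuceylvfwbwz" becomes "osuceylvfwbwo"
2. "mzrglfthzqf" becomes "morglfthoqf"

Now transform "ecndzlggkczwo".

Rule — replace every "z" with "o".
For "ecndzlggkczwo" the result is "ecndolggkcowo".

ecndolggkcowo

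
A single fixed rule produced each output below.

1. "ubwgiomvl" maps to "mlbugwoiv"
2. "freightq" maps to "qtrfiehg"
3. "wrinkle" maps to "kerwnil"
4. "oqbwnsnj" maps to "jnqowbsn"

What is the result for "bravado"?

aorbvad

Looking at the pairs, the operation is to swap each adjacent pair of characters (1↔2, 3↔4, ...), then move the last 2 characters to the front (rotate right by 2).
Applying both steps to "bravado": "rbvadao", then "aorbvad".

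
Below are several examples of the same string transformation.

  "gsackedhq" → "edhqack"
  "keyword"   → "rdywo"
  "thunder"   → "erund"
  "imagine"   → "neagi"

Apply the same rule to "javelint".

intvel

The rule is to delete the first 2 characters, then move the first 3 characters to the end (rotate left by 3).
On "javelint": the first step gives "velint", and the second then gives "intvel".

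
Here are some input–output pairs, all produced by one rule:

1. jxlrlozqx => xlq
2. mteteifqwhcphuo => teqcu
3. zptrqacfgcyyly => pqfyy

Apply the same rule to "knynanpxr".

Looking at the pairs, the operation is to keep one character in every 3, starting at position 2 (positions 2nd, 5th, 8th, ...).
On "knynanpxr" that produces "nax".

nax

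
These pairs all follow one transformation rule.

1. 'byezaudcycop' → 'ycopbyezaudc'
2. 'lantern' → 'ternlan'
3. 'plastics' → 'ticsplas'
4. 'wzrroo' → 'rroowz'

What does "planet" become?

The pattern: move the last 3 characters to the front (rotate right by 3), then move the last character to the front.
For "planet", step one produces "netpla"; step two turns that into "anetpl".

anetpl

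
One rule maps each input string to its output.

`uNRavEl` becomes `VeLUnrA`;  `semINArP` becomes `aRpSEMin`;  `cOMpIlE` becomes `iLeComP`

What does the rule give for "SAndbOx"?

The rule is to move the last 3 characters to the front (rotate right by 3), then flip the case of every letter.
For "SAndbOx", step one produces "bOxSAnd"; step two turns that into "BoXsaND".
(Check on "semINArP": → "ArPsemIN" → "aRpSEMin" ✓)

BoXsaND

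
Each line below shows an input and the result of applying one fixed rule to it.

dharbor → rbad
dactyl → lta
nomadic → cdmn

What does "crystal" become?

The pattern: reverse the string, then keep every other character starting from the first (positions 1st, 3rd, 5th, ...).
Starting from "crystal": after the first operation, "latsyrc"; after the second, "ltyc".
(Check on "dactyl": → "lytcad" → "lta" ✓)

ltyc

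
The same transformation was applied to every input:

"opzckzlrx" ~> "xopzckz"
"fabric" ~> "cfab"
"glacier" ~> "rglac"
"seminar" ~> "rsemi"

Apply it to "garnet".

tgar

In each case the input is transformed by: move the last 3 characters to the front (rotate right by 3), then delete the first 2 characters.
On "garnet": the first step gives "netgar", and the second then gives "tgar".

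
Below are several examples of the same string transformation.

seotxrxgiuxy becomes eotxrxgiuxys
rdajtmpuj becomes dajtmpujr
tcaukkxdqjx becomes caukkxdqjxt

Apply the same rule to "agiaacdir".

giaacdira

In each case the input is transformed by: move the first character to the end.
For "agiaacdir" the result is "giaacdira".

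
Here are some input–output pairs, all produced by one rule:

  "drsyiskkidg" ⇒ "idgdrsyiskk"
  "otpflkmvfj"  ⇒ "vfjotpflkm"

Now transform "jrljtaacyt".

cytjrljtaa

What's happening: move the last 3 characters to the front (rotate right by 3).
Applying that to "jrljtaacyt" gives "cytjrljtaa".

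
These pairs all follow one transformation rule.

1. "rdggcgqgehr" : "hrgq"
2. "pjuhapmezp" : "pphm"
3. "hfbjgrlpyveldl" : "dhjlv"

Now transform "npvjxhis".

inj

Looking at the pairs, the operation is to keep one character in every 3, starting at position 1 (positions 1st, 4th, 7th, ...), then move the last character to the front.
Applying both steps to "npvjxhis": "nji", then "inj".
(Check on "pjuhapmezp": → "phmp" → "pphm" ✓)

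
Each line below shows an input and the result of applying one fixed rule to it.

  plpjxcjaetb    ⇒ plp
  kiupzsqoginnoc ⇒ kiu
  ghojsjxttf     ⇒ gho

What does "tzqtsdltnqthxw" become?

The rule is to keep only the first 3 characters.
"tzqtsdltnqthxw" → "tzq".

tzq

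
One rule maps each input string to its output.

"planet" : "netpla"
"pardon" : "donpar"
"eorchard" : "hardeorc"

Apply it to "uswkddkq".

ddkquswk

What's happening: swap the front and back halves of the string.
On "uswkddkq" that produces "ddkquswk".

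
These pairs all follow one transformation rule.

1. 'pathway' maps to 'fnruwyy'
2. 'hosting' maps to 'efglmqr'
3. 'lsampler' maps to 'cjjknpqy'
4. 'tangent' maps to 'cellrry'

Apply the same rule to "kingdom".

Looking at the pairs, the operation is to shift every letter 2 places backward in the alphabet (wrapping around), then sort the characters into alphabetical order.
On "kingdom": the first step gives "iglebmk", and the second then gives "begiklm".

begiklm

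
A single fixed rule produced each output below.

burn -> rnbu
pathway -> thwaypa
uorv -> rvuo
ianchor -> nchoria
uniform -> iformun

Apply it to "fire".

Each output is the input with this applied: move the first 2 characters to the end (rotate left by 2).
Doing the same to "fire": "refi".

refi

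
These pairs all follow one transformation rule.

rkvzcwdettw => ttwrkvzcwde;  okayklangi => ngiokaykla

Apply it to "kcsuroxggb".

ggbkcsurox

Rule — move the last 3 characters to the front (rotate right by 3).
Doing the same to "kcsuroxggb": "ggbkcsurox".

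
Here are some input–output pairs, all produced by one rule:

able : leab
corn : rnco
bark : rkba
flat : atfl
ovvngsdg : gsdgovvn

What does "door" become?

Rule — swap the front and back halves of the string.
Doing the same to "door": "ordo".

ordo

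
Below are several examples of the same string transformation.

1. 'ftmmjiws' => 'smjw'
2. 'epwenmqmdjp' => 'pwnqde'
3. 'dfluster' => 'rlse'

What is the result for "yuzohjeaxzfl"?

lzhexf

Rule — swap the first and last characters, then keep every other character starting from the first (positions 1st, 3rd, 5th, ...).
Working it through for "yuzohjeaxzfl": intermediate "luzohjeaxzfy", final "lzhexf".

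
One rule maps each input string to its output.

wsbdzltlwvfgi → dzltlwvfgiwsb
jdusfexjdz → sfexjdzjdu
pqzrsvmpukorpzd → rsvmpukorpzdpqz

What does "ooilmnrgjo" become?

Looking at the pairs, the operation is to move the first 3 characters to the end (rotate left by 3).
"ooilmnrgjo" → "lmnrgjoooi".

lmnrgjoooi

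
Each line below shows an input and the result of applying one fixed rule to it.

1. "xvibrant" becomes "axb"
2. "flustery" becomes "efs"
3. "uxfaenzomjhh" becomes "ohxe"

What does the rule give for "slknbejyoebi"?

The transformation: swap the front and back halves of the string, then keep one character in every 3, starting at position 2 (positions 2nd, 5th, 8th, ...).
"slknbejyoebi" → "jyoebislknbe" → "yblb".

yblb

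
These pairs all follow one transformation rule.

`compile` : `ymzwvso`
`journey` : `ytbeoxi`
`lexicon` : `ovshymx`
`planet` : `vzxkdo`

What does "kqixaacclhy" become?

Rule — swap each adjacent pair of characters (1↔2, 3↔4, ...), then shift every letter 10 places forward in the alphabet (wrapping around).
Starting from "kqixaacclhy": after the first operation, "qkxiaacchly"; after the second, "auhskkmmrvi".

auhskkmmrvi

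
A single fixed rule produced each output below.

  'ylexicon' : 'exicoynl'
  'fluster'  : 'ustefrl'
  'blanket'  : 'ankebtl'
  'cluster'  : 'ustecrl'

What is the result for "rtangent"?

Rule — swap the first and last characters, then move the first 2 characters to the end (rotate left by 2).
For "rtangent", step one produces "ttangenr"; step two turns that into "angenrtt".

angenrtt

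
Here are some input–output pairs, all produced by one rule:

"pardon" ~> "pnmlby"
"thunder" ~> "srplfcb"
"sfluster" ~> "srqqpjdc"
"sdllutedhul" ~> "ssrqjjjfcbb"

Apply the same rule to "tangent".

rrllecy

Rule — sort the characters into reverse alphabetical order, then shift every letter 2 places backward in the alphabet (wrapping around).
Applying both steps to "tangent": "ttnngea", then "rrllecy".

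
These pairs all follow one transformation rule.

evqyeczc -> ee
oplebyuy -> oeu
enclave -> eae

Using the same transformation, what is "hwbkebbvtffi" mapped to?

In each case the input is transformed by: keep only the vowels.
On "hwbkebbvtffi" that produces "ei".

ei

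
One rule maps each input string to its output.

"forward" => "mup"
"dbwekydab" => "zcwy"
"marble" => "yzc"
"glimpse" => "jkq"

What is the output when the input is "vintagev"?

Rule — shift every letter 2 places backward in the alphabet (wrapping around), then keep every other character starting from the second (positions 2nd, 4th, 6th, ...).
"vintagev" → "tglryect" → "gret".

gret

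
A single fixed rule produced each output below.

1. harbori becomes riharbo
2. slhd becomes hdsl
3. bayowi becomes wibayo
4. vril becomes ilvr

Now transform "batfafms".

msbatfaf

The rule is to move the last 2 characters to the front (rotate right by 2).
Applying that to "batfafms" gives "msbatfaf".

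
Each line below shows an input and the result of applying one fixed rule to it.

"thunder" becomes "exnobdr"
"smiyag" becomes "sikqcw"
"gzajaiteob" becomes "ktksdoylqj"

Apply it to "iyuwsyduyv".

What's happening: move the first 2 characters to the end (rotate left by 2), then shift every letter 10 places forward in the alphabet (wrapping around).
On "iyuwsyduyv": the first step gives "uwsyduyviy", and the second then gives "egcineifsi".

egcineifsi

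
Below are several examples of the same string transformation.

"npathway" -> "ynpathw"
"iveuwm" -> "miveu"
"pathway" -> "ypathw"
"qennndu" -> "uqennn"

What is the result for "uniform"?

What's happening: move the last 2 characters to the front (rotate right by 2), then delete the first character.
Applying both steps to "uniform": "rmunifo", then "munifo".

munifo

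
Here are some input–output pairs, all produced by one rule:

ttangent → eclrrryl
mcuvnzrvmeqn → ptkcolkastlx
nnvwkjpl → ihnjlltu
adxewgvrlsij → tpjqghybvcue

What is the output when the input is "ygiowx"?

Looking at the pairs, the operation is to swap the front and back halves of the string, then shift every letter 2 places backward in the alphabet (wrapping around).
Applying both steps to "ygiowx": "owxygi", then "muvweg".

muvweg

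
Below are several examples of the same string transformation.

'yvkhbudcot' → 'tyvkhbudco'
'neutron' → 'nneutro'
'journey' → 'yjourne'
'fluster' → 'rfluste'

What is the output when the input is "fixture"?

efixtur

What's happening: move the last character to the front.
On "fixture" that produces "efixtur".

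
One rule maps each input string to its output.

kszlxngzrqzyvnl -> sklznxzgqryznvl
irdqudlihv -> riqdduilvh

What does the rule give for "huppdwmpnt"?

The rule is to swap each adjacent pair of characters (1↔2, 3↔4, ...).
Applying that to "huppdwmpnt" gives "uhppwdpmtn".

uhppwdpmtn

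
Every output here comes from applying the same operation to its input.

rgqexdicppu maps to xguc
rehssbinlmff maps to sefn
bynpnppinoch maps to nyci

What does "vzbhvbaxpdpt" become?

Rule — keep one character in every 3, starting at position 2 (positions 2nd, 5th, 8th, ...), then swap each adjacent pair of characters (1↔2, 3↔4, ...).
Applying both steps to "vzbhvbaxpdpt": "zvxp", then "vzpx".
(Check on "rehssbinlmff": → "esnf" → "sefn" ✓)

vzpx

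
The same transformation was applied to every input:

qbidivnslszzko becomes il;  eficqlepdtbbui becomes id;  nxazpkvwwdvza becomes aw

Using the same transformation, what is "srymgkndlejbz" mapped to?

yl

The rule is to keep every other character starting from the first (positions 1st, 3rd, 5th, ...), then keep one character in every 3, starting at position 2 (positions 2nd, 5th, 8th, ...).
On "srymgkndlejbz": the first step gives "sygnljz", and the second then gives "yl".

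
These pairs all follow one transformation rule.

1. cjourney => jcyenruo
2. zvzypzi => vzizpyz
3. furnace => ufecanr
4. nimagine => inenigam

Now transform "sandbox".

In each case the input is transformed by: move the first 2 characters to the end (rotate left by 2), then reverse the string.
Working it through for "sandbox": intermediate "ndboxsa", final "asxobdn".

asxobdn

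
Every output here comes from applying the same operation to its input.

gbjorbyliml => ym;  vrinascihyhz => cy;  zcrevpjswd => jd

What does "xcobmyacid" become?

In each case the input is transformed by: keep one character in every 3, starting at position 1 (positions 1st, 4th, 7th, ...), then delete the first 2 characters.
Working it through for "xcobmyacid": intermediate "xbad", final "ad".

ad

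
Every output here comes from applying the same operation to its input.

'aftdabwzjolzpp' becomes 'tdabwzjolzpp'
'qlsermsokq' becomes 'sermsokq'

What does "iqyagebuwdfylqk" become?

The pattern: delete the first 2 characters.
On "iqyagebuwdfylqk" that produces "yagebuwdfylqk".

yagebuwdfylqk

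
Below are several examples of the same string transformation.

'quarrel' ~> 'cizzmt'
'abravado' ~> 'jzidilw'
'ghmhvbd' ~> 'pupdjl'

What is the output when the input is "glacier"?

tikqmz

The transformation: delete the first character, then shift every letter 8 places forward in the alphabet (wrapping around).
For "glacier" the result is "tikqmz".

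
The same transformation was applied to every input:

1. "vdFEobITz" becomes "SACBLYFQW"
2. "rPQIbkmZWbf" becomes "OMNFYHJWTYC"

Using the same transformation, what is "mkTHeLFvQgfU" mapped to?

JHQEBICSNDCR

Looking at the pairs, the operation is to shift every letter 3 places backward in the alphabet (wrapping around), then convert every letter to uppercase.
Applying both steps to "mkTHeLFvQgfU": "jhQEbICsNdcR", then "JHQEBICSNDCR".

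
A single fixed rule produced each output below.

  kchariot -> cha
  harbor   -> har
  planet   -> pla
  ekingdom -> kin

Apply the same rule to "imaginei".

mag

Rule — swap the front and back halves of the string, then keep only the last 3 characters.
For "imaginei", step one produces "ineiimag"; step two turns that into "mag".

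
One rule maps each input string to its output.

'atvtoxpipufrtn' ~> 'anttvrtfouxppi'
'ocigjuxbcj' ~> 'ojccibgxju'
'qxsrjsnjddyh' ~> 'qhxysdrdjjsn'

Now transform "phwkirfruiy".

What's happening: take characters alternately from the front and the back (1st, last, 2nd, 2nd-last, ...).
For "phwkirfruiy" the result is "pyhiwukrifr".

pyhiwukrifr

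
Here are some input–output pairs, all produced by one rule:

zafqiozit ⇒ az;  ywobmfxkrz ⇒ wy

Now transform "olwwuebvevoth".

lo

The pattern: swap each adjacent pair of characters (1↔2, 3↔4, ...), then keep only the first 2 characters.
On "olwwuebvevoth": the first step gives "lowweuvbvetoh", and the second then gives "lo".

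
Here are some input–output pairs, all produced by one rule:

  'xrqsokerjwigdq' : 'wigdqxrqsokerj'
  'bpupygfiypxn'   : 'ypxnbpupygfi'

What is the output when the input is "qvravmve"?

veqvravm

Looking at the pairs, the operation is to move the first 2 characters to the end (rotate left by 2), then swap the front and back halves of the string.
On "qvravmve": the first step gives "ravmveqv", and the second then gives "veqvravm".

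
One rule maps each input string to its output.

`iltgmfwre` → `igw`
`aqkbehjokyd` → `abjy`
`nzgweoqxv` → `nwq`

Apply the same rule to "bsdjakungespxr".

Looking at the pairs, the operation is to keep one character in every 3, starting at position 1 (positions 1st, 4th, 7th, ...).
Applying that to "bsdjakungespxr" gives "bjuex".

bjuex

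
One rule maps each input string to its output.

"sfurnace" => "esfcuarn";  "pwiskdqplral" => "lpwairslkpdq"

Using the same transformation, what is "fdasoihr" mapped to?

The rule is to swap the first and last characters, then take characters alternately from the front and the back (1st, last, 2nd, 2nd-last, ...).
For "fdasoihr", step one produces "rdasoihf"; step two turns that into "rfdhaiso".

rfdhaiso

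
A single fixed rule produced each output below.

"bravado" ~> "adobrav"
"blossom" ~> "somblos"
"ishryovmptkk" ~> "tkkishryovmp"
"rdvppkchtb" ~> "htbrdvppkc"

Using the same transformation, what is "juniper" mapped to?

Each output is the input with this applied: move the last 3 characters to the front (rotate right by 3).
Applying that to "juniper" gives "perjuni".

perjuni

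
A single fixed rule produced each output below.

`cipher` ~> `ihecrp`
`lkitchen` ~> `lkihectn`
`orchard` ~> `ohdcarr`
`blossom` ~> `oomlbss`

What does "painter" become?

pnieatr

The rule is to sort the characters into reverse alphabetical order, then move the first 2 characters to the end (rotate left by 2).
On "painter": the first step gives "trpniea", and the second then gives "pnieatr".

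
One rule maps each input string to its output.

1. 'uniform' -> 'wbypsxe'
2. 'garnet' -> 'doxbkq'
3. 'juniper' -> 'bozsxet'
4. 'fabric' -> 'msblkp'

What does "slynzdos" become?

cynjxivc

Looking at the pairs, the operation is to shift every letter 10 places forward in the alphabet (wrapping around), then reverse the string.
Working it through for "slynzdos": intermediate "cvixjnyc", final "cynjxivc".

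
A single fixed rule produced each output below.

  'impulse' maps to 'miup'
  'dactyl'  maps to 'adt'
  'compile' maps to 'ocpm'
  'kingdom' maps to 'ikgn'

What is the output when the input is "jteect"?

The rule is to swap each adjacent pair of characters (1↔2, 3↔4, ...), then delete the last 3 characters.
Starting from "jteect": after the first operation, "tjeetc"; after the second, "tje".
(Check on "compile": → "ocpmlie" → "ocpm" ✓)

tje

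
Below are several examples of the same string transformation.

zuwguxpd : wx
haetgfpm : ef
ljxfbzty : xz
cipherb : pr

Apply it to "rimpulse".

ml

Each output is the input with this applied: keep one character in every 3, starting at position 3 (positions 3rd, 6th, 9th, ...).
Doing the same to "rimpulse": "ml".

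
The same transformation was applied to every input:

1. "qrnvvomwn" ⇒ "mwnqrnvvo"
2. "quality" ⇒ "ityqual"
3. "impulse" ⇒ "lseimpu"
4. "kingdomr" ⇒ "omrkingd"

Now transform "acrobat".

Looking at the pairs, the operation is to move the last 3 characters to the front (rotate right by 3).
So "acrobat" becomes "batacro".

batacro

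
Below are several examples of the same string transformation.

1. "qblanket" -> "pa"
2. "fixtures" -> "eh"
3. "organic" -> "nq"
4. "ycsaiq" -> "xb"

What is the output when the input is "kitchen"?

Looking at the pairs, the operation is to shift every letter 1 place backward in the alphabet (wrapping around), then keep only the first 2 characters.
For "kitchen", step one produces "jhsbgdm"; step two turns that into "jh".

jh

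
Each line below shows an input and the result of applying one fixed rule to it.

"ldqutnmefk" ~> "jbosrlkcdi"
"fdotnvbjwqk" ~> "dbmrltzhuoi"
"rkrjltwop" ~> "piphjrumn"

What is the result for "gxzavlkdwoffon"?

The rule is to shift every letter 2 places backward in the alphabet (wrapping around).
On "gxzavlkdwoffon" that produces "evxytjibumddml".

evxytjibumddml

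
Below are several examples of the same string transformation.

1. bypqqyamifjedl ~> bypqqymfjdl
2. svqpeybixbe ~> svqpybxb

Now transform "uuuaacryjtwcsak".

cryjtwcsk

What's happening: remove every vowel.
So "uuuaacryjtwcsak" becomes "cryjtwcsk".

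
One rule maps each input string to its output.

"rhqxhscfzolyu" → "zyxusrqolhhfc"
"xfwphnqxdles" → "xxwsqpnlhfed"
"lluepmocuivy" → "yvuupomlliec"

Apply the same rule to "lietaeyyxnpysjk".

yyyxtspnlkjieea

The rule is to sort the characters into reverse alphabetical order.
On "lietaeyyxnpysjk" that produces "yyyxtspnlkjieea".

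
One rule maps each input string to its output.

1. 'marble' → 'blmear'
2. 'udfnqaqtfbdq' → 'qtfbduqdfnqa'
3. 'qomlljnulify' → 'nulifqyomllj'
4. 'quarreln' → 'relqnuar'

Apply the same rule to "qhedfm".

The pattern: swap the first and last characters, then swap the front and back halves of the string.
"qhedfm" → "mhedfq" → "dfqmhe".

dfqmhe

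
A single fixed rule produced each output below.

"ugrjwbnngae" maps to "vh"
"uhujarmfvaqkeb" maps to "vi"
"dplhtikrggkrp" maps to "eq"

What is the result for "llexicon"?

mm

Each output is the input with this applied: shift every letter 1 place forward in the alphabet (wrapping around), then keep only the first 2 characters.
Starting from "llexicon": after the first operation, "mmfyjdpo"; after the second, "mm".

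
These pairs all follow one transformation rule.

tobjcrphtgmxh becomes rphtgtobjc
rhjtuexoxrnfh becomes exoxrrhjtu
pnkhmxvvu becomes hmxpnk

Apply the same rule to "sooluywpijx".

uywpsool

The pattern: delete the last 3 characters, then swap the front and back halves of the string.
For "sooluywpijx", step one produces "sooluywp"; step two turns that into "uywpsool".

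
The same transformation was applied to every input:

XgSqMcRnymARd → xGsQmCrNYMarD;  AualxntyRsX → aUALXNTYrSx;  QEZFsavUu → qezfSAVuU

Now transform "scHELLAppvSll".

SChellaPPVsLL

Each output is the input with this applied: flip the case of every letter.
Applying that to "scHELLAppvSll" gives "SChellaPPVsLL".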